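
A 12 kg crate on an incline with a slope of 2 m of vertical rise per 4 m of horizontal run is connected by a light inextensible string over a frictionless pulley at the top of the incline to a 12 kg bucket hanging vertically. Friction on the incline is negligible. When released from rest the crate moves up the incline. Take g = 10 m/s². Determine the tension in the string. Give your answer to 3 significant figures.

For the crate on the incline: the weight component along the slope is m₁g sin 26.57° = 12 × 10 × 0.4472 = 53.664 N and the normal force is N = m₁g cos 26.57° = 107.331 N.
Newton's second law for the crate (up-slope positive): T − 53.664 = 12 a. For the hanging bucket (downward positive): 12 × 10 − T = 12 a.
Adding the two equations eliminates T: 66.336 = 24 a, so a = 2.7640 m/s².
Then from the hanging bucket's equation, T = 12 × (10 − 2.7640) = 86.832 N.

86.8 N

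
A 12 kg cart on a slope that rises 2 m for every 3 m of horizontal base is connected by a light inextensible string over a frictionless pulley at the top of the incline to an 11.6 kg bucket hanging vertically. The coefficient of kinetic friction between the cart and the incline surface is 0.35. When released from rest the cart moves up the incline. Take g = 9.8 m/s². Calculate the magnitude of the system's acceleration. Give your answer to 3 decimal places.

For the cart on the incline: the weight component along the slope is m₁g sin 33.69° = 12 × 9.8 × 0.5547 = 65.233 N and the normal force is N = m₁g cos 33.69° = 97.849 N.
Kinetic friction opposes the cart's motion up the incline: f = μN = 0.35 × 97.849 = 34.247 N acting down the slope.
Newton's second law for the cart (up-slope positive): T − 65.233 − 34.247 = 12 a. For the hanging bucket (downward positive): 11.6 × 9.8 − T = 11.6 a.
Adding the two equations eliminates T: 14.200 = 23.6 a, so a = 0.6017 m/s².

0.602 m/s²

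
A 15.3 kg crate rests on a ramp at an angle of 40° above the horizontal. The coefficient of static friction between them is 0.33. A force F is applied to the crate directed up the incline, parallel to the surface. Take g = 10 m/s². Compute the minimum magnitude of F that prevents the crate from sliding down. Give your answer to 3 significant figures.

59.7 N

The normal force is N = mg cos 40° = 117.205 N. With F at its minimum the crate is on the verge of sliding down, so static friction is at its maximum μ_s N = 0.33 × 117.205 = 38.678 N and acts up the slope.
Equilibrium along the incline: F + μ_s N = mg sin 40°, so F = 98.347 − 38.678 = 59.669 N.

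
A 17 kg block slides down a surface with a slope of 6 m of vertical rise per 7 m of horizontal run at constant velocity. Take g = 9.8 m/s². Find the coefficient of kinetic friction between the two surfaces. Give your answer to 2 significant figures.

At constant velocity the net force along the incline is zero: mg sin 40.60° = μ mg cos 40.60°.
So μ = tan 40.60° = 0.6508 / 0.7593 = 0.8571.

0.86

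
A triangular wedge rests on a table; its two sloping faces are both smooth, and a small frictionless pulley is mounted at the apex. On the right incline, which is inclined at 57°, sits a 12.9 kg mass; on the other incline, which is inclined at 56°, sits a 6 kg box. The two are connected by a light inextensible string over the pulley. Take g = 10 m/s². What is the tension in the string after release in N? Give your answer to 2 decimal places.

Resolve each weight along its own incline: the 12.9 kg mass has component 12.9 × 10 × sin 57° = 108.189 N down its slope, and the 6 kg mass has 6 × 10 × sin 56° = 49.742 N down its slope.
The 12.9 kg side's 108.189 N exceeds the other side's 49.742 N, so that mass slides down and the 6 kg mass slides up. Taking that direction as positive, Newton's second law for the whole system gives 108.189 − 49.742 = (12.9 + 6) a, so a = 58.447 / 18.9 = 3.0924 m/s².
For the 6 kg mass (up-slope positive): T − 49.742 = 6 × 3.0924, so T = 68.296 N.

68.30 N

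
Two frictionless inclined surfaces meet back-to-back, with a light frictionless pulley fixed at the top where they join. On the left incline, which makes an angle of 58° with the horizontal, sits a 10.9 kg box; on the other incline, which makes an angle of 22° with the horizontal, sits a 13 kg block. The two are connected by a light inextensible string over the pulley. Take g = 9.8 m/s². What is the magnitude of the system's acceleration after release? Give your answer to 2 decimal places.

Resolve each weight along its own incline: the 10.9 kg mass has component 10.9 × 9.8 × sin 58° = 90.588 N down its slope, and the 13 kg mass has 13 × 9.8 × sin 22° = 47.725 N down its slope.
The 10.9 kg side's 90.588 N exceeds the other side's 47.725 N, so that mass slides down and the 13 kg mass slides up. Taking that direction as positive, Newton's second law for the whole system gives 90.588 − 47.725 = (10.9 + 13) a, so a = 42.863 / 23.9 = 1.7934 m/s².

1.79 m/s²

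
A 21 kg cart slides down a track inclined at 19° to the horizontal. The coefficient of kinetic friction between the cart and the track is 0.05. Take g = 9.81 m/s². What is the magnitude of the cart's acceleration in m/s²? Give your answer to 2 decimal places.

2.73 m/s²

Resolving the weight along the incline: the component pulling the cart down the slope is mg sin 19° = 21 × 9.81 × 0.3256 = 67.077 N, and the normal force is N = mg cos 19° = 21 × 9.81 × 0.9455 = 194.782 N.
Kinetic friction acts up the slope with magnitude f = μN = 0.05 × 194.782 = 9.739 N.
Net force along the incline is 67.077 − 9.739 = 57.338 N, so a = 57.338 / 21 = 2.7304 m/s².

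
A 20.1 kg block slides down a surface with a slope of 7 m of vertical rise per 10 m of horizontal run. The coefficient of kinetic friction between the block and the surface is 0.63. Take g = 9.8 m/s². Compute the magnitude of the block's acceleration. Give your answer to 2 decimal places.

Resolving the weight along the incline: the component pulling the block down the slope is mg sin 34.99° = 20.1 × 9.8 × 0.5735 = 112.968 N, and the normal force is N = mg cos 34.99° = 20.1 × 9.8 × 0.8192 = 161.366 N.
Kinetic friction acts up the slope with magnitude f = μN = 0.63 × 161.366 = 101.661 N.
Net force along the incline is 112.968 − 101.661 = 11.307 N, so a = 11.307 / 20.1 = 0.5625 m/s².

0.56 m/s²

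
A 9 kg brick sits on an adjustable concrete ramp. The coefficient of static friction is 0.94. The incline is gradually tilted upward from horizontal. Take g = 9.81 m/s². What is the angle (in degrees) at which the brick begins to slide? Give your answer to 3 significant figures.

At the threshold of sliding, static friction is at its maximum μ_s N and exactly balances the weight component along the incline: mg sin θ = μ_s mg cos θ.
Hence tan θ = μ_s = 0.94, so θ = arctan(0.94) = 43.2285°.

43.2°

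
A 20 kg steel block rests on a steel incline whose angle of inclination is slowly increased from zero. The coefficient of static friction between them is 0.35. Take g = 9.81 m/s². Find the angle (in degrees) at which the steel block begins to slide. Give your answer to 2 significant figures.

19°

At the threshold of sliding, static friction is at its maximum μ_s N and exactly balances the weight component along the incline: mg sin θ = μ_s mg cos θ.
Hence tan θ = μ_s = 0.35, so θ = arctan(0.35) = 19.2900°.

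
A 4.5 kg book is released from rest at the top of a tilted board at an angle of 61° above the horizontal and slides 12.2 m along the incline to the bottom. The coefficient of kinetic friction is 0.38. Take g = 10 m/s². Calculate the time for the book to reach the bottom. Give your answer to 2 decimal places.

1.88 s

The weight component along the incline is mg sin 61° = 39.358 N and the normal force is N = mg cos 61° = 21.816 N.
Friction up the slope is f = μN = 0.38 × 21.816 = 8.290 N, so the net downslope force is 39.358 − 8.290 = 31.068 N and a = 31.068 / 4.5 = 6.9040 m/s².
Starting from rest, L = ½at², so t = √(2L/a) = √(2 × 12.2 / 6.9040) = 1.8799 s.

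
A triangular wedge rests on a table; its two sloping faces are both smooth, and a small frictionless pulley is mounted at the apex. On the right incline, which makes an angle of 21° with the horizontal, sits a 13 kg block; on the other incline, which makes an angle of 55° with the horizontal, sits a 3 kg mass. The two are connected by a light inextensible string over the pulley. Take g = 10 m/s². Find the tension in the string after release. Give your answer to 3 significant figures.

Resolve each weight along its own incline: the 13 kg mass has component 13 × 10 × sin 21° = 46.588 N down its slope, and the 3 kg mass has 3 × 10 × sin 55° = 24.575 N down its slope.
The 13 kg side's 46.588 N exceeds the other side's 24.575 N, so that mass slides down and the 3 kg mass slides up. Taking that direction as positive, Newton's second law for the whole system gives 46.588 − 24.575 = (13 + 3) a, so a = 22.013 / 16 = 1.3758 m/s².
For the 3 kg mass (up-slope positive): T − 24.575 = 3 × 1.3758, so T = 28.702 N.

28.7 N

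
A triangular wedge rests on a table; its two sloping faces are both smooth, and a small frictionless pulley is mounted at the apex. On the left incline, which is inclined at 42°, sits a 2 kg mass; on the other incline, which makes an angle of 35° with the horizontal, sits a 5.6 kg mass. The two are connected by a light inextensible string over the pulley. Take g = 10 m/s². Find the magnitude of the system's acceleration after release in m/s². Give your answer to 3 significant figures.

Resolve each weight along its own incline: the 2 kg mass has component 2 × 10 × sin 42° = 13.383 N down its slope, and the 5.6 kg mass has 5.6 × 10 × sin 35° = 32.120 N down its slope.
The 5.6 kg side's 32.120 N exceeds the other side's 13.383 N, so that mass slides down and the 2 kg mass slides up. Taking that direction as positive, Newton's second law for the whole system gives 32.120 − 13.383 = (2 + 5.6) a, so a = 18.737 / 7.6 = 2.4654 m/s².

2.47 m/s²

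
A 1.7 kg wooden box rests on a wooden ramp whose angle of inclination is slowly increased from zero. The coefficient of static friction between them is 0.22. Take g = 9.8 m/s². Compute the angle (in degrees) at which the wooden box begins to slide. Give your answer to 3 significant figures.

At the threshold of sliding, static friction is at its maximum μ_s N and exactly balances the weight component along the incline: mg sin θ = μ_s mg cos θ.
Hence tan θ = μ_s = 0.22, so θ = arctan(0.22) = 12.4074°.

12.4°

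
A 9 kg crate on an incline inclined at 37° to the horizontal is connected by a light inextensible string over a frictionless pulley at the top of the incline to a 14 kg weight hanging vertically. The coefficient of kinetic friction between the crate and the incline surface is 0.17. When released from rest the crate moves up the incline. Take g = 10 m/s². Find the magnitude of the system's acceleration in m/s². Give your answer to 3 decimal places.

3.201 m/s²

For the crate on the incline: the weight component along the slope is m₁g sin 37° = 9 × 10 × 0.6018 = 54.162 N and the normal force is N = m₁g cos 37° = 71.877 N.
Kinetic friction opposes the crate's motion up the incline: f = μN = 0.17 × 71.877 = 12.219 N acting down the slope.
Newton's second law for the crate (up-slope positive): T − 54.162 − 12.219 = 9 a. For the hanging weight (downward positive): 14 × 10 − T = 14 a.
Adding the two equations eliminates T: 73.619 = 23 a, so a = 3.2008 m/s².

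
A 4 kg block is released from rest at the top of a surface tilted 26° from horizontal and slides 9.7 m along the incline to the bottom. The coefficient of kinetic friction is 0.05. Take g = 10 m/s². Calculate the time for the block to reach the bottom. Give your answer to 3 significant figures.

2.22 s

The weight component along the incline is mg sin 26° = 17.535 N and the normal force is N = mg cos 26° = 35.952 N.
Friction up the slope is f = μN = 0.05 × 35.952 = 1.798 N, so the net downslope force is 17.535 − 1.798 = 15.737 N and a = 15.737 / 4 = 3.9343 m/s².
Starting from rest, L = ½at², so t = √(2L/a) = √(2 × 9.7 / 3.9343) = 2.2206 s.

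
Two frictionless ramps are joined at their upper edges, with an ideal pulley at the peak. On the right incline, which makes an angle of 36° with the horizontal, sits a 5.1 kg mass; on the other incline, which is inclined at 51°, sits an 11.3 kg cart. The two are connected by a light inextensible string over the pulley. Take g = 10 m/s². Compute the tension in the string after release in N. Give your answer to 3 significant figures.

48.0 N

Resolve each weight along its own incline: the 5.1 kg mass has component 5.1 × 10 × sin 36° = 29.977 N down its slope, and the 11.3 kg mass has 11.3 × 10 × sin 51° = 87.817 N down its slope.
The 11.3 kg side's 87.817 N exceeds the other side's 29.977 N, so that mass slides down and the 5.1 kg mass slides up. Taking that direction as positive, Newton's second law for the whole system gives 87.817 − 29.977 = (5.1 + 11.3) a, so a = 57.840 / 16.4 = 3.5268 m/s².
For the 5.1 kg mass (up-slope positive): T − 29.977 = 5.1 × 3.5268, so T = 47.964 N.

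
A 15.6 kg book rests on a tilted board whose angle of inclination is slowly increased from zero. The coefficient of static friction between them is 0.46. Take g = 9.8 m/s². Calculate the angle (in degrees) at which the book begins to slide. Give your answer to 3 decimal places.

24.702°

At the threshold of sliding, static friction is at its maximum μ_s N and exactly balances the weight component along the incline: mg sin θ = μ_s mg cos θ.
Hence tan θ = μ_s = 0.46, so θ = arctan(0.46) = 24.7024°.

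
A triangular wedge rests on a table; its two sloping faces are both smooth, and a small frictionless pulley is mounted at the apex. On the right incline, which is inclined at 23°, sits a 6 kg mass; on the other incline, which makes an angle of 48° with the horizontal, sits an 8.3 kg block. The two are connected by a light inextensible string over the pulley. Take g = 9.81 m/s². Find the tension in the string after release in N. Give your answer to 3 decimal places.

Resolve each weight along its own incline: the 6 kg mass has component 6 × 9.81 × sin 23° = 22.998 N down its slope, and the 8.3 kg mass has 8.3 × 9.81 × sin 48° = 60.509 N down its slope.
The 8.3 kg side's 60.509 N exceeds the other side's 22.998 N, so that mass slides down and the 6 kg mass slides up. Taking that direction as positive, Newton's second law for the whole system gives 60.509 − 22.998 = (6 + 8.3) a, so a = 37.511 / 14.3 = 2.6231 m/s².
For the 6 kg mass (up-slope positive): T − 22.998 = 6 × 2.6231, so T = 38.737 N.

38.737 N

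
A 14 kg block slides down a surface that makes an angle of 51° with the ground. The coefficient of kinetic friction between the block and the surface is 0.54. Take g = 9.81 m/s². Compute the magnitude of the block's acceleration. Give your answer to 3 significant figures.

Resolving the weight along the incline: the component pulling the block down the slope is mg sin 51° = 14 × 9.81 × 0.7771 = 106.727 N, and the normal force is N = mg cos 51° = 14 × 9.81 × 0.6293 = 86.428 N.
Kinetic friction acts up the slope with magnitude f = μN = 0.54 × 86.428 = 46.671 N.
Net force along the incline is 106.727 − 46.671 = 60.056 N, so a = 60.056 / 14 = 4.2897 m/s².

4.29 m/s²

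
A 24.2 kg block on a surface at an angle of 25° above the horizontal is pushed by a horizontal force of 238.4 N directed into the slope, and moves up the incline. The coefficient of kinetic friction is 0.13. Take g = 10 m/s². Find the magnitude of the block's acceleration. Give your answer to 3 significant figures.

2.98 m/s²

The horizontal push has components F cos 25° = 238.4 × 0.9063 = 216.062 N up the incline and F sin 25° = 238.4 × 0.4226 = 100.748 N pressing into the surface.
The normal force is therefore N = mg cos 25° + F sin 25° = 219.325 + 100.748 = 320.073 N, and kinetic friction down the slope is μN = 0.13 × 320.073 = 41.609 N.
Along the incline: F cos 25° − mg sin 25° − μN = ma, so 216.062 − 102.269 − 41.609 = 24.2 a, giving a = 2.9828 m/s².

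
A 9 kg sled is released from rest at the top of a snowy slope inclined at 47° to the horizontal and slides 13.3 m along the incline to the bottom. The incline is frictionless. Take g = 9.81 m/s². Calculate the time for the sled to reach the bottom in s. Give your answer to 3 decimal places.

The weight component along the incline is mg sin 47° = 64.571 N and the normal force is N = mg cos 47° = 60.214 N.
With no friction, a = g sin 47° = 7.1746 m/s².
Starting from rest, L = ½at², so t = √(2L/a) = √(2 × 13.3 / 7.1746) = 1.9255 s.

1.925 s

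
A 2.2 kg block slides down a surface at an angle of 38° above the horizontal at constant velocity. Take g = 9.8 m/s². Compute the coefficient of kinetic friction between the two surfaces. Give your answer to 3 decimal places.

0.781

At constant velocity the net force along the incline is zero: mg sin 38° = μ mg cos 38°.
So μ = tan 38° = 0.6157 / 0.7880 = 0.7813.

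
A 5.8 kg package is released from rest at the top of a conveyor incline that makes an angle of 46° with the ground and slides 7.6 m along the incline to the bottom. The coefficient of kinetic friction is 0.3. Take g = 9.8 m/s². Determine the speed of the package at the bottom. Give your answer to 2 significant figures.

The weight component along the incline is mg sin 46° = 40.887 N and the normal force is N = mg cos 46° = 39.484 N.
Friction up the slope is f = μN = 0.3 × 39.484 = 11.845 N, so the net downslope force is 40.887 − 11.845 = 29.042 N and a = 29.042 / 5.8 = 5.0072 m/s².
Starting from rest over a distance of 7.6 m, v² = 2aL = 2 × 5.0072 × 7.6 = 76.1094, so v = 8.7241 m/s.

8.7 m/s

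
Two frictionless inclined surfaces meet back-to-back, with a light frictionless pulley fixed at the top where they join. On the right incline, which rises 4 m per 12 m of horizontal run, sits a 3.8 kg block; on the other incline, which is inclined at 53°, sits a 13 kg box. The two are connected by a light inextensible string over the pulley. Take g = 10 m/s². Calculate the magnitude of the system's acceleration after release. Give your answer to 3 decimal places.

5.465 m/s²

Resolve each weight along its own incline: the 3.8 kg mass has component 3.8 × 10 × sin 18.43° = 12.017 N down its slope, and the 13 kg mass has 13 × 10 × sin 53° = 103.823 N down its slope.
The 13 kg side's 103.823 N exceeds the other side's 12.017 N, so that mass slides down and the 3.8 kg mass slides up. Taking that direction as positive, Newton's second law for the whole system gives 103.823 − 12.017 = (3.8 + 13) a, so a = 91.806 / 16.8 = 5.4646 m/s².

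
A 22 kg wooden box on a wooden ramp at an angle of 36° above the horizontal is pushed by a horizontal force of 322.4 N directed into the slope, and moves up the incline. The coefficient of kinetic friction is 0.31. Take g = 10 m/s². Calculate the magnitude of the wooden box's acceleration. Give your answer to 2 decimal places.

The horizontal push has components F cos 36° = 322.4 × 0.8090 = 260.822 N up the incline and F sin 36° = 322.4 × 0.5878 = 189.507 N pressing into the surface.
The normal force is therefore N = mg cos 36° + F sin 36° = 177.980 + 189.507 = 367.487 N, and kinetic friction down the slope is μN = 0.31 × 367.487 = 113.921 N.
Along the incline: F cos 36° − mg sin 36° − μN = ma, so 260.822 − 129.316 − 113.921 = 22 a, giving a = 0.7993 m/s².

0.80 m/s²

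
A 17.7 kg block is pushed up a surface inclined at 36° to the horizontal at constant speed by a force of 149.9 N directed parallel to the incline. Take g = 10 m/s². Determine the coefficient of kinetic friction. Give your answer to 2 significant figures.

At constant speed ΣF = 0 along the incline. The applied 149.9 N acts up the slope; the weight component mg sin 36° = 104.038 N and kinetic friction μN both act down the slope.
So 149.9 = 104.038 + μ × 143.196, giving μ = (149.9 − 104.038) / 143.196 = 0.3203.

0.32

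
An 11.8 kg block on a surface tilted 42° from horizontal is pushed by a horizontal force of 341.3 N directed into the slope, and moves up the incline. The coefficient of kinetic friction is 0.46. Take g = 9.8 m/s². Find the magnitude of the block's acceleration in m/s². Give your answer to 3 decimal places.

The horizontal push has components F cos 42° = 341.3 × 0.7431 = 253.620 N up the incline and F sin 42° = 341.3 × 0.6691 = 228.364 N pressing into the surface.
The normal force is therefore N = mg cos 42° + F sin 42° = 85.932 + 228.364 = 314.296 N, and kinetic friction down the slope is μN = 0.46 × 314.296 = 144.576 N.
Along the incline: F cos 42° − mg sin 42° − μN = ma, so 253.620 − 77.375 − 144.576 = 11.8 a, giving a = 2.6838 m/s².

2.684 m/s²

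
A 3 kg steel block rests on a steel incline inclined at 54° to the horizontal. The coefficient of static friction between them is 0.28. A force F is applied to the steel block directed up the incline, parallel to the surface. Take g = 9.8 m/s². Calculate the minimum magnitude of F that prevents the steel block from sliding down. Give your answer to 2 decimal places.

18.95 N

The normal force is N = mg cos 54° = 17.281 N. With F at its minimum the steel block is on the verge of sliding down, so static friction is at its maximum μ_s N = 0.28 × 17.281 = 4.839 N and acts up the slope.
Equilibrium along the incline: F + μ_s N = mg sin 54°, so F = 23.785 − 4.839 = 18.946 N.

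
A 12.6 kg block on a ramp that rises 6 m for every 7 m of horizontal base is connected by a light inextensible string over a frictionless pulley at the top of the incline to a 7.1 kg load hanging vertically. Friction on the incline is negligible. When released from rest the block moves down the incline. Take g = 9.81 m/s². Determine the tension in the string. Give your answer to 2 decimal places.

For the block on the incline: the weight component along the slope is m₁g sin 40.60° = 12.6 × 9.81 × 0.6508 = 80.443 N and the normal force is N = m₁g cos 40.60° = 93.849 N.
Newton's second law for the block (down-slope positive): 80.443 − T = 12.6 a. For the hanging load (upward positive): T − 7.1 × 9.81 = 7.1 a.
Adding the two equations eliminates T: 10.792 = 19.7 a, so a = 0.5478 m/s².
Then from the hanging load's equation, T = 7.1 × (9.81 + 0.5478) = 73.540 N.

73.54 N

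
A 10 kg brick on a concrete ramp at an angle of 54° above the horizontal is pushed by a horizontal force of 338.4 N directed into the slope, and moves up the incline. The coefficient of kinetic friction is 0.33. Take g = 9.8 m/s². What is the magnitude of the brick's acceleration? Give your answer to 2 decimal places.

1.03 m/s²

The horizontal push has components F cos 54° = 338.4 × 0.5878 = 198.912 N up the incline and F sin 54° = 338.4 × 0.8090 = 273.766 N pressing into the surface.
The normal force is therefore N = mg cos 54° + F sin 54° = 57.604 + 273.766 = 331.370 N, and kinetic friction down the slope is μN = 0.33 × 331.370 = 109.352 N.
Along the incline: F cos 54° − mg sin 54° − μN = ma, so 198.912 − 79.282 − 109.352 = 10 a, giving a = 1.0278 m/s².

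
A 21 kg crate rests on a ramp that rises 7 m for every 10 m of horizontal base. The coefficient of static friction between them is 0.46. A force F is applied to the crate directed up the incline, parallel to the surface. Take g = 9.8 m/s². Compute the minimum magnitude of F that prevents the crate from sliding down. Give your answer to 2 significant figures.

40 N

The normal force is N = mg cos 34.99° = 168.598 N. With F at its minimum the crate is on the verge of sliding down, so static friction is at its maximum μ_s N = 0.46 × 168.598 = 77.555 N and acts up the slope.
Equilibrium along the incline: F + μ_s N = mg sin 34.99°, so F = 118.019 − 77.555 = 40.464 N.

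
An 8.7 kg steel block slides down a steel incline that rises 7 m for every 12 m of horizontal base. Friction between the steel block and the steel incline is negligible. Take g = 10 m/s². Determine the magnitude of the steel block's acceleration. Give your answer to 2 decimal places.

Resolving the weight along the incline: the component pulling the steel block down the slope is mg sin 30.26° = 8.7 × 10 × 0.5039 = 43.839 N, and the normal force is N = mg cos 30.26° = 8.7 × 10 × 0.8638 = 75.151 N.
With no friction the net force along the incline is 43.839 N, so a = g sin 30.26° = 43.839 / 8.7 = 5.0390 m/s².

5.04 m/s²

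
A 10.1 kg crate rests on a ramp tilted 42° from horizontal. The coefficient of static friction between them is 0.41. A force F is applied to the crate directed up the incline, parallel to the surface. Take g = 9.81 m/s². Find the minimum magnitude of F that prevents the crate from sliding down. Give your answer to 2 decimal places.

36.11 N

The normal force is N = mg cos 42° = 73.632 N. With F at its minimum the crate is on the verge of sliding down, so static friction is at its maximum μ_s N = 0.41 × 73.632 = 30.189 N and acts up the slope.
Equilibrium along the incline: F + μ_s N = mg sin 42°, so F = 66.298 − 30.189 = 36.109 N.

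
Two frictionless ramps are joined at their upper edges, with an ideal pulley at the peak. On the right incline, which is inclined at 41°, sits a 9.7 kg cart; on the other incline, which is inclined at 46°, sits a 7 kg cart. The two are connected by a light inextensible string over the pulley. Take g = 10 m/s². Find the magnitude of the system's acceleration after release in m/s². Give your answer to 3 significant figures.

0.795 m/s²

Resolve each weight along its own incline: the 9.7 kg mass has component 9.7 × 10 × sin 41° = 63.638 N down its slope, and the 7 kg mass has 7 × 10 × sin 46° = 50.354 N down its slope.
The 9.7 kg side's 63.638 N exceeds the other side's 50.354 N, so that mass slides down and the 7 kg mass slides up. Taking that direction as positive, Newton's second law for the whole system gives 63.638 − 50.354 = (9.7 + 7) a, so a = 13.284 / 16.7 = 0.7954 m/s².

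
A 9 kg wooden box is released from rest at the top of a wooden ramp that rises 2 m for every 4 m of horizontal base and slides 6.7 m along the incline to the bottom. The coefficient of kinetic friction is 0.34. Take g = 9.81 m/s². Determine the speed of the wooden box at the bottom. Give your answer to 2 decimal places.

4.34 m/s

The weight component along the incline is mg sin 26.57° = 39.484 N and the normal force is N = mg cos 26.57° = 78.969 N.
Friction up the slope is f = μN = 0.34 × 78.969 = 26.849 N, so the net downslope force is 39.484 − 26.849 = 12.635 N and a = 12.635 / 9 = 1.4039 m/s².
Starting from rest over a distance of 6.7 m, v² = 2aL = 2 × 1.4039 × 6.7 = 18.8123, so v = 4.3373 m/s.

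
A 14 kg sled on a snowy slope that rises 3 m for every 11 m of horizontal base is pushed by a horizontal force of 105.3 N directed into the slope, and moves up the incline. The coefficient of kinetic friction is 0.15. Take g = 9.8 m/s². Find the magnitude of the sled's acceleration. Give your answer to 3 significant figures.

2.96 m/s²

The horizontal push has components F cos 15.26° = 105.3 × 0.9648 = 101.593 N up the incline and F sin 15.26° = 105.3 × 0.2631 = 27.704 N pressing into the surface.
The normal force is therefore N = mg cos 15.26° + F sin 15.26° = 132.371 + 27.704 = 160.075 N, and kinetic friction down the slope is μN = 0.15 × 160.075 = 24.011 N.
Along the incline: F cos 15.26° − mg sin 15.26° − μN = ma, so 101.593 − 36.097 − 24.011 = 14 a, giving a = 2.9632 m/s².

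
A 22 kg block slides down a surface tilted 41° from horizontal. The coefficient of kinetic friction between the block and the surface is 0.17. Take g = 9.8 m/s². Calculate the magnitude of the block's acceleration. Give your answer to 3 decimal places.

Resolving the weight along the incline: the component pulling the block down the slope is mg sin 41° = 22 × 9.8 × 0.6561 = 141.455 N, and the normal force is N = mg cos 41° = 22 × 9.8 × 0.7547 = 162.713 N.
Kinetic friction acts up the slope with magnitude f = μN = 0.17 × 162.713 = 27.661 N.
Net force along the incline is 141.455 − 27.661 = 113.794 N, so a = 113.794 / 22 = 5.1725 m/s².

5.172 m/s²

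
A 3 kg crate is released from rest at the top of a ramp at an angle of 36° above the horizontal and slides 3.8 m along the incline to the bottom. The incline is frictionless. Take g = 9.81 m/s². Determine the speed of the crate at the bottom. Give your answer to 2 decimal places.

6.62 m/s

The weight component along the incline is mg sin 36° = 17.299 N and the normal force is N = mg cos 36° = 23.809 N.
With no friction, a = g sin 36° = 5.7662 m/s².
Starting from rest over a distance of 3.8 m, v² = 2aL = 2 × 5.7662 × 3.8 = 43.8231, so v = 6.6199 m/s.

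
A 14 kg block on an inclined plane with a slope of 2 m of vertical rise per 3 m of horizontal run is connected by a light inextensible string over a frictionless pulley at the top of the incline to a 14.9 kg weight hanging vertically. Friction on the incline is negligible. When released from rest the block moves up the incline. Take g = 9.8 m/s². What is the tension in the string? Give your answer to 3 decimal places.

109.974 N

For the block on the incline: the weight component along the slope is m₁g sin 33.69° = 14 × 9.8 × 0.5547 = 76.105 N and the normal force is N = m₁g cos 33.69° = 114.157 N.
Newton's second law for the block (up-slope positive): T − 76.105 = 14 a. For the hanging weight (downward positive): 14.9 × 9.8 − T = 14.9 a.
Adding the two equations eliminates T: 69.915 = 28.9 a, so a = 2.4192 m/s².
Then from the hanging weight's equation, T = 14.9 × (9.8 − 2.4192) = 109.974 N.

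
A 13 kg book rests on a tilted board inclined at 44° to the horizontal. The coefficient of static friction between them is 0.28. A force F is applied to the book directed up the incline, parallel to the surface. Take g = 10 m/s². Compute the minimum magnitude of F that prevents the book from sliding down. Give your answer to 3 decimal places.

The normal force is N = mg cos 44° = 93.514 N. With F at its minimum the book is on the verge of sliding down, so static friction is at its maximum μ_s N = 0.28 × 93.514 = 26.184 N and acts up the slope.
Equilibrium along the incline: F + μ_s N = mg sin 44°, so F = 90.306 − 26.184 = 64.122 N.

64.122 N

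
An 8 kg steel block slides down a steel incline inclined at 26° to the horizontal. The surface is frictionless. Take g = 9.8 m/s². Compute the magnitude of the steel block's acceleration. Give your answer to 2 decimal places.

Resolving the weight along the incline: the component pulling the steel block down the slope is mg sin 26° = 8 × 9.8 × 0.4384 = 34.371 N, and the normal force is N = mg cos 26° = 8 × 9.8 × 0.8988 = 70.466 N.
With no friction the net force along the incline is 34.371 N, so a = g sin 26° = 34.371 / 8 = 4.2964 m/s².

4.30 m/s²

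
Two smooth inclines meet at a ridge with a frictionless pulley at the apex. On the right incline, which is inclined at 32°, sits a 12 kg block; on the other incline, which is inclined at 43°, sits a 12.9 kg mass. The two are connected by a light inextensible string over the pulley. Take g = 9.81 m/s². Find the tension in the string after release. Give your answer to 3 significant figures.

Resolve each weight along its own incline: the 12 kg mass has component 12 × 9.81 × sin 32° = 62.382 N down its slope, and the 12.9 kg mass has 12.9 × 9.81 × sin 43° = 86.306 N down its slope.
The 12.9 kg side's 86.306 N exceeds the other side's 62.382 N, so that mass slides down and the 12 kg mass slides up. Taking that direction as positive, Newton's second law for the whole system gives 86.306 − 62.382 = (12 + 12.9) a, so a = 23.924 / 24.9 = 0.9608 m/s².
For the 12 kg mass (up-slope positive): T − 62.382 = 12 × 0.9608, so T = 73.912 N.

73.9 N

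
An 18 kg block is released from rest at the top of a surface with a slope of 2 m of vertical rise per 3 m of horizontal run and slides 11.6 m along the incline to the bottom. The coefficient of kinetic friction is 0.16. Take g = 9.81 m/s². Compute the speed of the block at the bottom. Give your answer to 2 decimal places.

The weight component along the incline is mg sin 33.69° = 97.949 N and the normal force is N = mg cos 33.69° = 146.923 N.
Friction up the slope is f = μN = 0.16 × 146.923 = 23.508 N, so the net downslope force is 97.949 − 23.508 = 74.441 N and a = 74.441 / 18 = 4.1356 m/s².
Starting from rest over a distance of 11.6 m, v² = 2aL = 2 × 4.1356 × 11.6 = 95.9459, so v = 9.7952 m/s.

9.80 m/s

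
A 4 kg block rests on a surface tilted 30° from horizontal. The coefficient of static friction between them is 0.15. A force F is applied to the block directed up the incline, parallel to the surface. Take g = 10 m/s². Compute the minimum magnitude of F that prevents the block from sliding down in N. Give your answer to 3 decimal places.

14.804 N

The normal force is N = mg cos 30° = 34.641 N. With F at its minimum the block is on the verge of sliding down, so static friction is at its maximum μ_s N = 0.15 × 34.641 = 5.196 N and acts up the slope.
Equilibrium along the incline: F + μ_s N = mg sin 30°, so F = 20.000 − 5.196 = 14.804 N.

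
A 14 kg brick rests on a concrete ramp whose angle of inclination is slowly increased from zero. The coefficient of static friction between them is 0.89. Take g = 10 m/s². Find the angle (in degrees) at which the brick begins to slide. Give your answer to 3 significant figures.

41.7°

At the threshold of sliding, static friction is at its maximum μ_s N and exactly balances the weight component along the incline: mg sin θ = μ_s mg cos θ.
Hence tan θ = μ_s = 0.89, so θ = arctan(0.89) = 41.6691°.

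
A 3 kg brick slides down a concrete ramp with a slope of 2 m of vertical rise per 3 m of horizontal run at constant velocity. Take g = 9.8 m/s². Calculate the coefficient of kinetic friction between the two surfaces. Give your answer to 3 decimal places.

0.667

At constant velocity the net force along the incline is zero: mg sin 33.69° = μ mg cos 33.69°.
So μ = tan 33.69° = 0.5547 / 0.8321 = 0.6666.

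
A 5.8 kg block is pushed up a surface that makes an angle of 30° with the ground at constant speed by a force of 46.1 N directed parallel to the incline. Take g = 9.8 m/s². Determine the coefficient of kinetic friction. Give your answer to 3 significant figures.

At constant speed ΣF = 0 along the incline. The applied 46.1 N acts up the slope; the weight component mg sin 30° = 28.420 N and kinetic friction μN both act down the slope.
So 46.1 = 28.420 + μ × 49.225, giving μ = (46.1 − 28.420) / 49.225 = 0.3592.

0.359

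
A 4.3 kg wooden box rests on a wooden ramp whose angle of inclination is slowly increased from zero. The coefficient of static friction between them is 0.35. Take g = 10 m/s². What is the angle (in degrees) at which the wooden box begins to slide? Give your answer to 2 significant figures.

19°

At the threshold of sliding, static friction is at its maximum μ_s N and exactly balances the weight component along the incline: mg sin θ = μ_s mg cos θ.
Hence tan θ = μ_s = 0.35, so θ = arctan(0.35) = 19.2900°.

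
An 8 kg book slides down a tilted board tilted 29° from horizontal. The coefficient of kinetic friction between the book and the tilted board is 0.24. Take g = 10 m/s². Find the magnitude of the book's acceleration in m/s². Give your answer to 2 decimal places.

2.75 m/s²

Resolving the weight along the incline: the component pulling the book down the slope is mg sin 29° = 8 × 10 × 0.4848 = 38.784 N, and the normal force is N = mg cos 29° = 8 × 10 × 0.8746 = 69.968 N.
Kinetic friction acts up the slope with magnitude f = μN = 0.24 × 69.968 = 16.792 N.
Net force along the incline is 38.784 − 16.792 = 21.992 N, so a = 21.992 / 8 = 2.7490 m/s².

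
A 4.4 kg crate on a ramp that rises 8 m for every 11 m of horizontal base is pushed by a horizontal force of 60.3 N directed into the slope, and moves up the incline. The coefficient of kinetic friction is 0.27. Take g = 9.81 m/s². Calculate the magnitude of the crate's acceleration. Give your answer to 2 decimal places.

0.99 m/s²

The horizontal push has components F cos 36.03° = 60.3 × 0.8087 = 48.765 N up the incline and F sin 36.03° = 60.3 × 0.5882 = 35.468 N pressing into the surface.
The normal force is therefore N = mg cos 36.03° + F sin 36.03° = 34.907 + 35.468 = 70.375 N, and kinetic friction down the slope is μN = 0.27 × 70.375 = 19.001 N.
Along the incline: F cos 36.03° − mg sin 36.03° − μN = ma, so 48.765 − 25.389 − 19.001 = 4.4 a, giving a = 0.9943 m/s².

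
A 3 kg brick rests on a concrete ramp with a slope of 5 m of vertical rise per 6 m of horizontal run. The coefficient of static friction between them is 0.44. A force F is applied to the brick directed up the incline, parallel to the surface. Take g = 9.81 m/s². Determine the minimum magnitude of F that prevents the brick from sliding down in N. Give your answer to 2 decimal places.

The normal force is N = mg cos 39.81° = 22.609 N. With F at its minimum the brick is on the verge of sliding down, so static friction is at its maximum μ_s N = 0.44 × 22.609 = 9.948 N and acts up the slope.
Equilibrium along the incline: F + μ_s N = mg sin 39.81°, so F = 18.841 − 9.948 = 8.893 N.

8.89 N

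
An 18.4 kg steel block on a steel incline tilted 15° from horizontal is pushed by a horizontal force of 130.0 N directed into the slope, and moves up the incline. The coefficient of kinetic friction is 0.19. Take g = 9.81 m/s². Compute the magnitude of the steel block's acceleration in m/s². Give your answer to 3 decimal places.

2.138 m/s²

The horizontal push has components F cos 15° = 130.0 × 0.9659 = 125.567 N up the incline and F sin 15° = 130.0 × 0.2588 = 33.644 N pressing into the surface.
The normal force is therefore N = mg cos 15° + F sin 15° = 174.349 + 33.644 = 207.993 N, and kinetic friction down the slope is μN = 0.19 × 207.993 = 39.519 N.
Along the incline: F cos 15° − mg sin 15° − μN = ma, so 125.567 − 46.714 − 39.519 = 18.4 a, giving a = 2.1377 m/s².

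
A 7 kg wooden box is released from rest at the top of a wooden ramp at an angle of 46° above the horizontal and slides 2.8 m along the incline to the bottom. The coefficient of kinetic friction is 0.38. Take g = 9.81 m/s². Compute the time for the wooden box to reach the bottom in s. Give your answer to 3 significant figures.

1.12 s

The weight component along the incline is mg sin 46° = 49.397 N and the normal force is N = mg cos 46° = 47.702 N.
Friction up the slope is f = μN = 0.38 × 47.702 = 18.127 N, so the net downslope force is 49.397 − 18.127 = 31.270 N and a = 31.270 / 7 = 4.4671 m/s².
Starting from rest, L = ½at², so t = √(2L/a) = √(2 × 2.8 / 4.4671) = 1.1196 s.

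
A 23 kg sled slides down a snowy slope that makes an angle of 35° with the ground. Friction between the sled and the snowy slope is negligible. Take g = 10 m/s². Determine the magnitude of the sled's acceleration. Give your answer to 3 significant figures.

Resolving the weight along the incline: the component pulling the sled down the slope is mg sin 35° = 23 × 10 × 0.5736 = 131.928 N, and the normal force is N = mg cos 35° = 23 × 10 × 0.8192 = 188.416 N.
With no friction the net force along the incline is 131.928 N, so a = g sin 35° = 131.928 / 23 = 5.7360 m/s².

5.74 m/s²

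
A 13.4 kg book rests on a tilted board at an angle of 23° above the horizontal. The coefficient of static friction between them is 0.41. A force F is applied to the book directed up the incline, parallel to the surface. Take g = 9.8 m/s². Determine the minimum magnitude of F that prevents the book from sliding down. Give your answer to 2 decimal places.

The normal force is N = mg cos 23° = 120.881 N. With F at its minimum the book is on the verge of sliding down, so static friction is at its maximum μ_s N = 0.41 × 120.881 = 49.561 N and acts up the slope.
Equilibrium along the incline: F + μ_s N = mg sin 23°, so F = 51.311 − 49.561 = 1.750 N.

1.75 N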